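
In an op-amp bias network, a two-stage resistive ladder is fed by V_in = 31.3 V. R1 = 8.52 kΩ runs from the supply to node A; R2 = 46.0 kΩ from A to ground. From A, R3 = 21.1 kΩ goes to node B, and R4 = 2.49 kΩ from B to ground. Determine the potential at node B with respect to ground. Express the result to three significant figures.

Node A sees R2 in parallel with the series input of stage 2, R3 + R4 = 23.59 kΩ.
Effective lower resistance at A: R2 ‖ 23.59 = 15.59 kΩ.
So V_A = 31.3 × 0.6467 = 20.24 V.
Stage 2 is unloaded, so V_B = V_A · R4/(R3+R4) = 20.24 × 2.49/23.59 = 2.136 V.

V_B ≈ 2.14 V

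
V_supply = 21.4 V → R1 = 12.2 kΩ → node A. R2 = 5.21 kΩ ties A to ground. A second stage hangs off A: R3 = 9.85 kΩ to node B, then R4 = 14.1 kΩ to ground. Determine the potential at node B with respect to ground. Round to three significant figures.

V_B ≈ 3.27 V

The second stage (R3 + R4 = 23.95 kΩ) loads node A in parallel with R2.
Effective lower resistance at A: R2 ‖ 23.95 = 4.279 kΩ.
V_A = 21.4 × 4.279/(12.2 + 4.279) = 5.557 V.
Then the unloaded second divider: V_B = V_A × R4/(R3+R4) = 5.557 × 0.5887 = 3.272 V.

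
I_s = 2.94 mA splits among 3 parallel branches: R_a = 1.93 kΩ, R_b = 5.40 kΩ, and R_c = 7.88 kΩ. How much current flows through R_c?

I ≈ 0.449 mA

Conductances: ΣG = 1/1.93 + 1/5.40 + 1/7.88 = 0.8302 (1/kΩ).
Current divider: I(R_c) = I_s · G_k/ΣG = 2.94 × (0.1269/0.8302) = 2.94 × 0.1529 = 0.4494 mA.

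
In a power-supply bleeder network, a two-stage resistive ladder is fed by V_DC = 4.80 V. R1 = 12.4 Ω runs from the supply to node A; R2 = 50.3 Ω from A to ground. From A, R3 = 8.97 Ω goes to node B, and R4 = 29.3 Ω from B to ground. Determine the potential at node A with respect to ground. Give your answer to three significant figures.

Node A sees R2 in parallel with the series input of stage 2, R3 + R4 = 38.27 Ω.
Effective lower resistance at A: R2 ‖ 38.27 = 21.73 Ω.
V_A = 4.80 × 21.73/(12.4 + 21.73) = 3.056 V.

V_A ≈ 3.06 V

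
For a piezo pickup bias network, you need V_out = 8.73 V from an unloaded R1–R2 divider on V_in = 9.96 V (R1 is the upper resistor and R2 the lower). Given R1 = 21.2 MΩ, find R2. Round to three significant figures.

V_out/V_in = R2/(R1+R2) = 0.8765.
Rearranging, R2 = R1·k/(1−k) = 21.2 × 7.098 = 150.5 MΩ.

R2 ≈ 150 MΩ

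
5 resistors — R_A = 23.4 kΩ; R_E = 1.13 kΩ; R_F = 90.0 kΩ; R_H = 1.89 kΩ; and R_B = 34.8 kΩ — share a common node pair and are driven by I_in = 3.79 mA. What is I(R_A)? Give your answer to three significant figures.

ΣG = 1/23.4 + 1/1.13 + 1/90.0 + 1/1.89 + 1/34.8 = 1.497.
Current divider: I(R_A) = I_in · G_k/ΣG = 3.79 × (0.04274/1.497) = 3.79 × 0.02855 = 0.1082 mA.

I ≈ 0.108 mA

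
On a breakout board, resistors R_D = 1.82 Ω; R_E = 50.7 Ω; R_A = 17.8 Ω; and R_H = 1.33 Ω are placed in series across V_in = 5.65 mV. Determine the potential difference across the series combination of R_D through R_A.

V ≈ 5.55 mV

ΣR = 1.82 + 50.7 + 17.8 + 1.33 = 71.65 Ω.
R_{R_D..R_A} = 1.82 + 50.7 + 17.8 = 70.32 Ω.
V = V_in · R/ΣR = 5.65 × 0.9814 = 5.545 mV.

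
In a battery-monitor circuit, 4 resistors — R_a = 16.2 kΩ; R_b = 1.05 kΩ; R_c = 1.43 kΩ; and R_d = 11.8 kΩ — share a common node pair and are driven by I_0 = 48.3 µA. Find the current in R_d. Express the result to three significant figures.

Total conductance ΣG = 1/16.2 + 1/1.05 + 1/1.43 + 1/11.8 = 1.798 (units of 1/kΩ).
By the current-divider rule, I = I_0 · G_k/ΣG = 48.3 × 0.04713 = 2.276 µA.

I ≈ 2.28 µA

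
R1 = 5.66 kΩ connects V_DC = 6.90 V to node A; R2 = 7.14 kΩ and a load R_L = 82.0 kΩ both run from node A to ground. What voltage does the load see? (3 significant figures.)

V_out ≈ 3.71 V

First combine the lower leg with the load: R2 ‖ R_L = 6.568 kΩ.
Then V_out = V_DC · R2'/(R1 + R2') = 6.90 × 6.568/12.23 = 3.706 V.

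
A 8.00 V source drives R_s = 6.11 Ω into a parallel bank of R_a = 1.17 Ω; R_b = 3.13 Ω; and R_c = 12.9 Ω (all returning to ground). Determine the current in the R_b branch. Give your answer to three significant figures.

I ≈ 0.296 A

Parallel bank: R_p = 1/(1/1.17 + 1/3.13 + 1/12.9) = 0.7989 Ω.
Node voltage V_A = V_s · R_p/(R_s + R_p) = 8.00 × 0.1156 = 0.9251 V.
I(R_b) = V_A / R_b = 0.9251/3.13 = 0.2956 A.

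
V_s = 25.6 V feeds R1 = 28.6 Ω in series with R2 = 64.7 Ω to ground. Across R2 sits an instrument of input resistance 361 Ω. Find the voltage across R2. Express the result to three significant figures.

First combine the lower leg with the load: R2 ‖ R_L = 54.87 Ω.
Then V_out = V_s · R2'/(R1 + R2') = 25.6 × 54.87/83.47 = 16.83 V.
(Unloaded it would be 17.8 V; the load pulls it down.)

V_out ≈ 16.8 V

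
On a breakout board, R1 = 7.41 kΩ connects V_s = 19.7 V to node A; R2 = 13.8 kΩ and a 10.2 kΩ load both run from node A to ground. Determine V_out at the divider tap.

R2 ‖ R_L = (13.8 × 10.2)/(13.8 + 10.2) = 5.865 kΩ.
Then V_out = V_s · R2'/(R1 + R2') = 19.7 × 5.865/13.27 = 8.704 V.
(Unloaded it would be 12.8 V; the load pulls it down.)

V_out ≈ 8.70 V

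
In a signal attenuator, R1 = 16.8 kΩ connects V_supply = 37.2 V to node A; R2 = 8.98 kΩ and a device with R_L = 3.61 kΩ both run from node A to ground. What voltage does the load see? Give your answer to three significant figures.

The load sits in parallel with R2, giving an effective lower resistance R2' = R2·R_L/(R2+R_L) = 2.575 kΩ.
Then V_out = V_supply · R2'/(R1 + R2') = 37.2 × 2.575/19.37 = 4.944 V.

V_out ≈ 4.94 V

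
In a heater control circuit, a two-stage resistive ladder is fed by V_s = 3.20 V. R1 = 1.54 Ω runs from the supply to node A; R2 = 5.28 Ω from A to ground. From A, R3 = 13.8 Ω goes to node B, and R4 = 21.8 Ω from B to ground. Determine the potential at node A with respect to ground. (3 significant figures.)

Looking into the second stage from A: R3 + R4 = 35.60 Ω appears in parallel with R2.
Effective lower resistance at A: R2 ‖ 35.60 = 4.598 Ω.
First divider: V_A = V_s · 4.598/(1.54 + 4.598) = 2.397 V.

V_A ≈ 2.40 V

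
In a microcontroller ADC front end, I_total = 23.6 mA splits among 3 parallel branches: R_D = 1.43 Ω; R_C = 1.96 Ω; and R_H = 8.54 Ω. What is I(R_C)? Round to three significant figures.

Conductances: ΣG = 1/1.43 + 1/1.96 + 1/8.54 = 1.327 (1/Ω).
R_C takes the fraction G_k/ΣG = 0.5102/1.327 = 0.3846, so I = 23.6 × 0.3846 = 9.076 mA.

I ≈ 9.08 mA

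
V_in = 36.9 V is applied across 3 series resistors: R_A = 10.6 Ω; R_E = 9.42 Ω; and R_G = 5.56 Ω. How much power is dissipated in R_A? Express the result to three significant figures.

The common current is I = 36.9/25.58 = 1.443 A.
P(R_A) = I²·R_A = (1.443)² × 10.6 = 22.06 W.

P ≈ 22.1 W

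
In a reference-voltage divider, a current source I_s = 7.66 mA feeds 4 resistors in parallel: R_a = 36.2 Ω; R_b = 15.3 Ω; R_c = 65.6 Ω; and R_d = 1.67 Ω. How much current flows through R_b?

I ≈ 0.708 mA

Total conductance ΣG = 1/36.2 + 1/15.3 + 1/65.6 + 1/1.67 = 0.7070 (units of 1/Ω).
By the current-divider rule, I = I_s · G_k/ΣG = 7.66 × 0.09244 = 0.7081 mA.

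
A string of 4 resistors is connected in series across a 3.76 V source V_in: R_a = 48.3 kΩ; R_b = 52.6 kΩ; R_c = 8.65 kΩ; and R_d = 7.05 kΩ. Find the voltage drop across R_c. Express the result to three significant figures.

Total series resistance ΣR = 48.3 + 52.6 + 8.65 + 7.05 = 116.6 kΩ.
V = V_in · R/ΣR = 3.76 × 0.07419 = 0.2789 V.

V ≈ 0.279 V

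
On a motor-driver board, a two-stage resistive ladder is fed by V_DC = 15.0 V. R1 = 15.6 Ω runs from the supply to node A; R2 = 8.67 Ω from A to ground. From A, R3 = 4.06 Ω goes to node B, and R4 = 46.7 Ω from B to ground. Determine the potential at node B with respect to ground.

Node A sees R2 in parallel with the series input of stage 2, R3 + R4 = 50.76 Ω.
R2 ‖ (R3+R4) = 7.405 Ω.
First divider: V_A = V_DC · 7.405/(15.6 + 7.405) = 4.828 V.
Then the unloaded second divider: V_B = V_A × R4/(R3+R4) = 4.828 × 0.9200 = 4.442 V.

V_B ≈ 4.44 V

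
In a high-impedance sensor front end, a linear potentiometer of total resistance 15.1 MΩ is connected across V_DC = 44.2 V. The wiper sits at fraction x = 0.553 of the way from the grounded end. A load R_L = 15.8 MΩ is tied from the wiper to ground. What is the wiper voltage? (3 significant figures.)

Split the track: R_lower = x·R_p = 8.350 MΩ, R_upper = (1−x)·R_p = 6.750 MΩ.
Lower segment in parallel with the load: 8.350 ‖ 15.8 = 5.463 MΩ.
Then V_out = V_DC · 5.463/(6.750 + 5.463) = 19.77 V.

V_out ≈ 19.8 V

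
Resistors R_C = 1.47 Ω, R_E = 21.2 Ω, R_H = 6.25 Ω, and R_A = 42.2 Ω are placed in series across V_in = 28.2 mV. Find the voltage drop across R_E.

V ≈ 8.41 mV

Total series resistance ΣR = 1.47 + 21.2 + 6.25 + 42.2 = 71.12 Ω.
Voltage divider: V = V_in · (21.20 / 71.12) = 28.2 × 0.2981 = 8.406 mV.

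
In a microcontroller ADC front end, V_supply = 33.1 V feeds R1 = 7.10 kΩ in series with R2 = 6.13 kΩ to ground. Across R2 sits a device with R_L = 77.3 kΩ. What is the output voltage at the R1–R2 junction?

The load sits in parallel with R2, giving an effective lower resistance R2' = R2·R_L/(R2+R_L) = 5.680 kΩ.
Then V_out = V_supply · R2'/(R1 + R2') = 33.1 × 5.680/12.78 = 14.71 V.
(Unloaded it would be 15.3 V; the load pulls it down.)

V_out ≈ 14.7 V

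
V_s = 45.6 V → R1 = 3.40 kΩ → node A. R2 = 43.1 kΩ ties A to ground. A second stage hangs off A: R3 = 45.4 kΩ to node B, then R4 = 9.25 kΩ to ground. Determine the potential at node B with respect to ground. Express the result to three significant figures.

Looking into the second stage from A: R3 + R4 = 54.65 kΩ appears in parallel with R2.
R2 ‖ (R3+R4) = 24.10 kΩ.
V_A = 45.6 × 24.10/(3.40 + 24.10) = 39.96 V.
V_B = V_A × 0.1693 = 6.764 V.

V_B ≈ 6.76 V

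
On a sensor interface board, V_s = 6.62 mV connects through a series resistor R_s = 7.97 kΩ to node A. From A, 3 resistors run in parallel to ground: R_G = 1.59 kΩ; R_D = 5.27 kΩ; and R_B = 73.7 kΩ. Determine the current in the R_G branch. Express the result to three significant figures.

I ≈ 0.545 µA

Parallel bank: R_p = 1/(1/1.59 + 1/5.27 + 1/73.7) = 1.202 kΩ.
Node voltage V_A = V_s · R_p/(R_s + R_p) = 6.62 × 0.1310 = 0.8673 mV.
Branch current I = V_A/R_G = 0.8673/1.59 = 0.5455 µA.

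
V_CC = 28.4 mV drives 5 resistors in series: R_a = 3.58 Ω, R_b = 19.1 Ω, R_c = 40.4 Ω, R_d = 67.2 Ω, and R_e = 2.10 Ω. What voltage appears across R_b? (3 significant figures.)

V ≈ 4.10 mV

Series total: ΣR = 3.58 + 19.1 + 40.4 + 67.2 + 2.10 = 132.4 Ω.
V = V_CC · R/ΣR = 28.4 × 0.1443 = 4.098 mV.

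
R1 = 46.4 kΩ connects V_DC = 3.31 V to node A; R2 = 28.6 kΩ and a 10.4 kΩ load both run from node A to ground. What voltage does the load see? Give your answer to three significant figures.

The load sits in parallel with R2, giving an effective lower resistance R2' = R2·R_L/(R2+R_L) = 7.627 kΩ.
Then V_out = V_DC · R2'/(R1 + R2') = 3.31 × 7.627/54.03 = 0.4673 V.

V_out ≈ 0.467 V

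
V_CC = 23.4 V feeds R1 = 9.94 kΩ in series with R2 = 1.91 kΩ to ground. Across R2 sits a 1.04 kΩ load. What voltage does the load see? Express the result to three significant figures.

V_out ≈ 1.48 V

The load sits in parallel with R2, giving an effective lower resistance R2' = R2·R_L/(R2+R_L) = 0.6734 kΩ.
Voltage divider with the loaded lower leg: V_out = 23.4 × 0.6734/(9.94 + 0.6734) = 23.4 × 0.06344 = 1.485 V.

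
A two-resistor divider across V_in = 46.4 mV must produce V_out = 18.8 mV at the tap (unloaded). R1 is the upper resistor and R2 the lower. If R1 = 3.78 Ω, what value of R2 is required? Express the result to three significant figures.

V_out/V_in = R2/(R1+R2) = 0.4052.
So R2 = R1 · V_out/(V_in − V_out) = 3.78 × 18.8/(46.4 − 18.8) = 3.78 × 0.6812 = 2.575 Ω.

R2 ≈ 2.57 Ω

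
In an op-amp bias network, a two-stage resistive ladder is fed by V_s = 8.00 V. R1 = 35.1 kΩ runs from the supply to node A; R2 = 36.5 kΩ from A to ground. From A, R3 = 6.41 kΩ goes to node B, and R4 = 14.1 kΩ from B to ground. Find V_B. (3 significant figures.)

Node A sees R2 in parallel with the series input of stage 2, R3 + R4 = 20.51 kΩ.
R2 ‖ (R3+R4) = 13.13 kΩ.
So V_A = 8.00 × 0.2723 = 2.178 V.
V_B = V_A × 0.6875 = 1.497 V.

V_B ≈ 1.50 V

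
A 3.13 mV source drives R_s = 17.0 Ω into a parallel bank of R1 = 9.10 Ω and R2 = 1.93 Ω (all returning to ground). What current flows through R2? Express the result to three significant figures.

I ≈ 0.139 mA

Equivalent of the parallel group: R_p = 1.592 Ω.
V_A = 3.13 × 1.592/18.59 = 0.2681 mV.
I(R2) = V_A / R2 = 0.2681/1.93 = 0.1389 mA.
(Equivalently: I_total = 0.1683 mA, then current-divider fraction G_k/ΣG = 0.8250.)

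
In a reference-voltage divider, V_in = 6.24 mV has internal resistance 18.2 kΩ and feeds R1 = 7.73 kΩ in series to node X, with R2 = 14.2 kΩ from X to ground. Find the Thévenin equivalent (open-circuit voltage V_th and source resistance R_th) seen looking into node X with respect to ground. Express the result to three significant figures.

R1' = 18.2 + 7.73 = 25.93 kΩ (source resistance + R1).
Open-circuit (no load on X): V_th = V_in · R2/(R1' + R2) = 6.24 × 14.2/(25.93 + 14.2) = 2.208 mV.
With V_in suppressed (replaced by a short), R_th = R1' ‖ R2 = (25.93 × 14.2)/(25.93 + 14.2) = 9.175 kΩ.

V_th ≈ 2.21 mV, R_th ≈ 9.18 kΩ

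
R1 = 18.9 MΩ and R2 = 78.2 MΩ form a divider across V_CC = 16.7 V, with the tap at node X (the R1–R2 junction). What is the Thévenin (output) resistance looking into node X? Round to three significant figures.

R_th ≈ 15.2 MΩ

Zeroing V_CC shorts the top of R1 to ground, so R_th = R1 ‖ R2 = 15.22 MΩ.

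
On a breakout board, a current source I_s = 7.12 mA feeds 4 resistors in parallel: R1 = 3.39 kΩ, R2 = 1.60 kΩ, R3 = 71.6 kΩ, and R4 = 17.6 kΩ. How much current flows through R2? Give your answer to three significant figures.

ΣG = 1/3.39 + 1/1.60 + 1/71.6 + 1/17.6 = 0.9908.
By the current-divider rule, I = I_s · G_k/ΣG = 7.12 × 0.6308 = 4.491 mA.

I ≈ 4.49 mA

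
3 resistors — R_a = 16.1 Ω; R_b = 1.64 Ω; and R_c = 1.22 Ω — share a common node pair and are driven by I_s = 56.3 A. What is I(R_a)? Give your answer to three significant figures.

I ≈ 2.34 A

ΣG = 1/16.1 + 1/1.64 + 1/1.22 = 1.492.
R_a takes the fraction G_k/ΣG = 0.06211/1.492 = 0.04164, so I = 56.3 × 0.04164 = 2.344 A.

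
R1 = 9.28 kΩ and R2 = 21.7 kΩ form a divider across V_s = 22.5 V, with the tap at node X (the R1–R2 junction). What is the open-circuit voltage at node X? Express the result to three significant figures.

V_th ≈ 15.8 V

V_th is the unloaded tap voltage: V_s · R2/(R1+R2) = 22.5 × 0.7005 = 15.76 V.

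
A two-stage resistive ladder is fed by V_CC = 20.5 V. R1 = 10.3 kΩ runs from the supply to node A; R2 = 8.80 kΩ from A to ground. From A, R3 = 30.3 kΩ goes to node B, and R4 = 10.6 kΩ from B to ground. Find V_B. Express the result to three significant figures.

The second stage (R3 + R4 = 40.90 kΩ) loads node A in parallel with R2.
Effective lower resistance at A: R2 ‖ 40.90 = 7.242 kΩ.
First divider: V_A = V_CC · 7.242/(10.3 + 7.242) = 8.463 V.
V_B = V_A × 0.2592 = 2.193 V.

V_B ≈ 2.19 V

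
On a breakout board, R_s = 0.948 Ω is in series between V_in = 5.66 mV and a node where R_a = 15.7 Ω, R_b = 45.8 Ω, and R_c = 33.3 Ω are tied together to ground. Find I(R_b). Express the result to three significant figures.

I ≈ 0.111 mA

Combine the parallel branches: R_p = (1/15.7 + 1/45.8 + 1/33.3)⁻¹ = 8.654 Ω.
Node voltage V_A = V_in · R_p/(R_s + R_p) = 5.66 × 0.9013 = 5.101 mV.
I(R_b) = V_A / R_b = 5.101/45.8 = 0.1114 mA.
(Equivalently: I_total = 0.5895 mA, then current-divider fraction G_k/ΣG = 0.1889.)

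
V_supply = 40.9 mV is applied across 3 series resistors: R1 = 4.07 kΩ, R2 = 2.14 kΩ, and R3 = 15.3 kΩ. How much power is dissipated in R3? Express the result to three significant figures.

The common current is I = 40.9/21.51 = 1.901 µA.
P = I²R = 3.615 × 15.3 = 55.32 nW.

P ≈ 55.3 nW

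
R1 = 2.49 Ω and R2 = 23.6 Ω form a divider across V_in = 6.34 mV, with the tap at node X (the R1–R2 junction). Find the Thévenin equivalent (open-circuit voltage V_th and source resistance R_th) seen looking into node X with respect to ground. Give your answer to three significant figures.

Open-circuit (no load on X): V_th = V_in · R2/(R1 + R2) = 6.34 × 23.6/(2.490 + 23.6) = 5.735 mV.
Zeroing V_in shorts the top of R1 to ground, so R_th = R1 ‖ R2 = 2.252 Ω.

V_th ≈ 5.73 mV, R_th ≈ 2.25 Ω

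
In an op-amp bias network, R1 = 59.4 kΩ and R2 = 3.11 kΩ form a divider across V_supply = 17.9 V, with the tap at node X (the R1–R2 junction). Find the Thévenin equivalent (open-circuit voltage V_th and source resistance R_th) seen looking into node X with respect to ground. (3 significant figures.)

Open-circuit (no load on X): V_th = V_supply · R2/(R1 + R2) = 17.9 × 3.11/(59.40 + 3.11) = 0.8906 V.
Looking into X with the source shorted: R_th = R1·R2/(R1+R2) = 59.40 × 3.11/62.51 = 2.955 kΩ.

V_th ≈ 0.891 V, R_th ≈ 2.96 kΩ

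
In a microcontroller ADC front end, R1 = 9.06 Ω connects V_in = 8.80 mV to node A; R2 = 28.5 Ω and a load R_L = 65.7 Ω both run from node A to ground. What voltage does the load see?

First combine the lower leg with the load: R2 ‖ R_L = 19.88 Ω.
Now apply the divider: V_out = 8.80 × 0.6869 = 6.045 mV.

V_out ≈ 6.04 mV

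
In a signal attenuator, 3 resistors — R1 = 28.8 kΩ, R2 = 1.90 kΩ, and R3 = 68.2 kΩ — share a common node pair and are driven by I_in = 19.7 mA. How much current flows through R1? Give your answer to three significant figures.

Total conductance ΣG = 1/28.8 + 1/1.90 + 1/68.2 = 0.5757 (units of 1/kΩ).
By the current-divider rule, I = I_in · G_k/ΣG = 19.7 × 0.06031 = 1.188 mA.

I ≈ 1.19 mA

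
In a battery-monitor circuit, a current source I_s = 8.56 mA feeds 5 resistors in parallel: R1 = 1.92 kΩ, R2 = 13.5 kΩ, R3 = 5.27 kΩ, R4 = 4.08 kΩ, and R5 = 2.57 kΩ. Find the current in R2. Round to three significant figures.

I ≈ 0.447 mA

ΣG = 1/1.92 + 1/13.5 + 1/5.27 + 1/4.08 + 1/2.57 = 1.419.
Current divider: I(R2) = I_s · G_k/ΣG = 8.56 × (0.07407/1.419) = 8.56 × 0.05221 = 0.4469 mA.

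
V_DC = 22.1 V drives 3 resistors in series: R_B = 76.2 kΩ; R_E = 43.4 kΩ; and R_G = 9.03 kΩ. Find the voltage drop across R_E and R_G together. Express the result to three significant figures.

ΣR = 76.2 + 43.4 + 9.03 = 128.6 kΩ.
R_{R_E..R_G} = 43.4 + 9.03 = 52.43 kΩ.
V = V_DC · R/ΣR = 22.1 × 0.4076 = 9.008 V.

V ≈ 9.01 V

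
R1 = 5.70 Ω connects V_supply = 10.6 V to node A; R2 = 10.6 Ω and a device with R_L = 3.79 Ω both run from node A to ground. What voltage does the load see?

V_out ≈ 3.48 V

The load sits in parallel with R2, giving an effective lower resistance R2' = R2·R_L/(R2+R_L) = 2.792 Ω.
Now apply the divider: V_out = 10.6 × 0.3288 = 3.485 V.
(Unloaded it would be 6.89 V; the load pulls it down.)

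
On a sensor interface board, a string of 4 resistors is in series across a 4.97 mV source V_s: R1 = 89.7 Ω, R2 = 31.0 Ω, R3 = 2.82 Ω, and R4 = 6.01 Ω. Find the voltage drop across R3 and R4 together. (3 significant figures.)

Series total: ΣR = 89.7 + 31.0 + 2.82 + 6.01 = 129.5 Ω.
R_{R3..R4} = 2.82 + 6.01 = 8.830 Ω.
Voltage divider: V = V_s · (8.830 / 129.5) = 4.97 × 0.06817 = 0.3388 mV.

V ≈ 0.339 mV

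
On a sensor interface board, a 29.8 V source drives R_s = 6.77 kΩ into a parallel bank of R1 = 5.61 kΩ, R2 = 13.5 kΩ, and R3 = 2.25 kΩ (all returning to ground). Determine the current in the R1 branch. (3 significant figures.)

Parallel bank: R_p = 1/(1/5.61 + 1/13.5 + 1/2.25) = 1.435 kΩ.
Node voltage V_A = V_supply · R_p/(R_s + R_p) = 29.8 × 0.1749 = 5.212 V.
Branch current I = V_A/R1 = 5.212/5.61 = 0.9291 mA.
(Check via current divider: I_total = 3.632 mA; share G_k/ΣG = 0.2558 → same result.)

I ≈ 0.929 mA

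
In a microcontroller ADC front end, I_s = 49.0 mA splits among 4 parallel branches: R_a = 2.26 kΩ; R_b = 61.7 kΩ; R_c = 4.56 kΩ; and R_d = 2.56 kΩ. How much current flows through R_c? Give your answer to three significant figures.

I ≈ 10.1 mA

Conductances: ΣG = 1/2.26 + 1/61.7 + 1/4.56 + 1/2.56 = 1.069 (1/kΩ).
By the current-divider rule, I = I_s · G_k/ΣG = 49.0 × 0.2052 = 10.06 mA.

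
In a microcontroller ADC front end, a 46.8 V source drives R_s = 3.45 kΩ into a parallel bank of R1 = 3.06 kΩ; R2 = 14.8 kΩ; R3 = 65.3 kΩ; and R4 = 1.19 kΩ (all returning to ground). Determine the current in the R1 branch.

Combine the parallel branches: R_p = (1/3.06 + 1/14.8 + 1/65.3 + 1/1.19)⁻¹ = 0.8000 kΩ.
V_A = 46.8 × 0.8000/4.250 = 8.809 V.
I(R1) = V_A / R1 = 8.809/3.06 = 2.879 mA.

I ≈ 2.88 mA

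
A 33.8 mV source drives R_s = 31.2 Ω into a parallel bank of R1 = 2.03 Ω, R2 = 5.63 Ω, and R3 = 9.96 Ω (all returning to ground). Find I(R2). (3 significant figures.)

I ≈ 0.240 mA

Parallel bank: R_p = 1/(1/2.03 + 1/5.63 + 1/9.96) = 1.298 Ω.
V_A by voltage divider: V_A = 33.8 × 1.298/(31.2 + 1.298) = 1.350 mV.
I(R2) = V_A / R2 = 1.350/5.63 = 0.2397 mA.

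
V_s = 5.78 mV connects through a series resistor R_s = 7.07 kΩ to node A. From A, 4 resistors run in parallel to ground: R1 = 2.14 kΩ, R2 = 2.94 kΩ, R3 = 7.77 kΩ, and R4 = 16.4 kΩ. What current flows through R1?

I ≈ 0.336 µA

Equivalent of the parallel group: R_p = 1.003 kΩ.
Node voltage V_A = V_s · R_p/(R_s + R_p) = 5.78 × 0.1242 = 0.7181 mV.
I(R1) = V_A / R1 = 0.7181/2.14 = 0.3355 µA.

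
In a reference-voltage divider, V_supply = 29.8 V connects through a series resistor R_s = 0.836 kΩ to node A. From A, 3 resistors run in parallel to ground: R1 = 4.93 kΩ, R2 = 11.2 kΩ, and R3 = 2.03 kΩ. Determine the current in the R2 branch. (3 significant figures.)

I ≈ 1.61 mA

Parallel bank: R_p = 1/(1/4.93 + 1/11.2 + 1/2.03) = 1.274 kΩ.
V_A by voltage divider: V_A = 29.8 × 1.274/(0.836 + 1.274) = 17.99 V.
I(R2) = V_A / R2 = 17.99/11.2 = 1.607 mA.
(Check via current divider: I_total = 14.12 mA; share G_k/ΣG = 0.1138 → same result.)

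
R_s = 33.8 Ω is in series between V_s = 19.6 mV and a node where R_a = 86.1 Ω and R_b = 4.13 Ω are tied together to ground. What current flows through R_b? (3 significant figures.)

Combine the parallel branches: R_p = (1/86.1 + 1/4.13)⁻¹ = 3.941 Ω.
V_A by voltage divider: V_A = 19.6 × 3.941/(33.8 + 3.941) = 2.047 mV.
Branch current I = V_A/R_b = 2.047/4.13 = 0.4956 mA.
(Equivalently: I_total = 0.5193 mA, then current-divider fraction G_k/ΣG = 0.9542.)

I ≈ 0.496 mA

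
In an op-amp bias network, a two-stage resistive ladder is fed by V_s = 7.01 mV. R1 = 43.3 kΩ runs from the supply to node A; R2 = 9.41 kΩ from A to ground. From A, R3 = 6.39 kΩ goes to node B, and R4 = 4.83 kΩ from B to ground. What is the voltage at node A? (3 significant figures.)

Looking into the second stage from A: R3 + R4 = 11.22 kΩ appears in parallel with R2.
R2 ‖ (R3+R4) = 5.118 kΩ.
So V_A = 7.01 × 0.1057 = 0.7410 mV.

V_A ≈ 0.741 mV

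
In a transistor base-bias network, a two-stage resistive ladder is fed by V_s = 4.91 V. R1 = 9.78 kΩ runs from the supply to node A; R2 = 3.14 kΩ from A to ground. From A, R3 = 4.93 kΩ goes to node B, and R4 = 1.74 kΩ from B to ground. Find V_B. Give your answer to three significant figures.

Looking into the second stage from A: R3 + R4 = 6.670 kΩ appears in parallel with R2.
Effective lower resistance at A: R2 ‖ 6.670 = 2.135 kΩ.
V_A = 4.91 × 2.135/(9.78 + 2.135) = 0.8798 V.
Then the unloaded second divider: V_B = V_A × R4/(R3+R4) = 0.8798 × 0.2609 = 0.2295 V.

V_B ≈ 0.230 V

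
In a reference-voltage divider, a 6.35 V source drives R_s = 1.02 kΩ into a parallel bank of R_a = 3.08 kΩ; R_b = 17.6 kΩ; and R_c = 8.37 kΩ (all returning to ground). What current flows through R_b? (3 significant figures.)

Combine the parallel branches: R_p = (1/3.08 + 1/17.6 + 1/8.37)⁻¹ = 1.996 kΩ.
Node voltage V_A = V_in · R_p/(R_s + R_p) = 6.35 × 0.6618 = 4.203 V.
I(R_b) = V_A / R_b = 4.203/17.6 = 0.2388 mA.

I ≈ 0.239 mA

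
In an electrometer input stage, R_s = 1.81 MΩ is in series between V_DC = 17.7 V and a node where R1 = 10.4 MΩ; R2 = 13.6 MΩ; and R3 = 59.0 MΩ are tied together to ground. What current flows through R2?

I ≈ 0.973 µA

Combine the parallel branches: R_p = (1/10.4 + 1/13.6 + 1/59.0)⁻¹ = 5.358 MΩ.
V_A by voltage divider: V_A = 17.7 × 5.358/(1.81 + 5.358) = 13.23 V.
Branch current I = V_A/R2 = 13.23/13.6 = 0.9728 µA.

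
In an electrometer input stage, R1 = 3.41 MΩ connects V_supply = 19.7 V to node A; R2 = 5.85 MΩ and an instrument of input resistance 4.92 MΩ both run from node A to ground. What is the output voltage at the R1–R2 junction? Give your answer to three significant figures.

R2 ‖ R_L = (5.85 × 4.92)/(5.85 + 4.92) = 2.672 MΩ.
Now apply the divider: V_out = 19.7 × 0.4394 = 8.656 V.
(Unloaded it would be 12.4 V; the load pulls it down.)

V_out ≈ 8.66 V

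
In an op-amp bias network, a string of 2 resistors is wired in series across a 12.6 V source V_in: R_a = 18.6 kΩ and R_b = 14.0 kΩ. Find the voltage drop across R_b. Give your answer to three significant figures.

V ≈ 5.41 V

ΣR = 18.6 + 14.0 = 32.60 kΩ.
By the voltage-divider rule, V = 12.6 × 14.00/32.60 = 5.411 V.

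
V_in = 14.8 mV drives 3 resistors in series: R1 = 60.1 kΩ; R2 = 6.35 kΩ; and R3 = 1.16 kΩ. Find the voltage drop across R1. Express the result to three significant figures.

Total series resistance ΣR = 60.1 + 6.35 + 1.16 = 67.61 kΩ.
By the voltage-divider rule, V = 14.8 × 60.10/67.61 = 13.16 mV.

V ≈ 13.2 mV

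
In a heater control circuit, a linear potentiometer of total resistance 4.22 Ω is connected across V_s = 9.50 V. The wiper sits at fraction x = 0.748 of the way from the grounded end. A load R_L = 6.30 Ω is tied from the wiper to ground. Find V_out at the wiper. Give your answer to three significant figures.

Split the track: R_lower = x·R_p = 3.157 Ω, R_upper = (1−x)·R_p = 1.063 Ω.
(x·R_p) ‖ R_L = 2.103 Ω.
V_out = 9.50 × 2.103/(1.063 + 2.103) = 6.309 V.
(Unloaded: V_out = x·V_s = 7.11 V.)

V_out ≈ 6.31 V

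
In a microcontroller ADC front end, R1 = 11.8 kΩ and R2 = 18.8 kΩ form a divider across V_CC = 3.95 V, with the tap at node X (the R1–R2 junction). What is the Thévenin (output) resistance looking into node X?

With V_CC suppressed (replaced by a short), R_th = R1 ‖ R2 = (11.80 × 18.8)/(11.80 + 18.8) = 7.250 kΩ.

R_th ≈ 7.25 kΩ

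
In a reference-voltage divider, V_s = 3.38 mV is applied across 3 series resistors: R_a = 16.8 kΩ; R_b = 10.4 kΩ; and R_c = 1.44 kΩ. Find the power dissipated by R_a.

P ≈ 0.234 nW

The common current is I = 3.38/28.64 = 0.1180 µA.
P(R_a) = I²·R_a = (0.1180)² × 16.8 = 0.2340 nW.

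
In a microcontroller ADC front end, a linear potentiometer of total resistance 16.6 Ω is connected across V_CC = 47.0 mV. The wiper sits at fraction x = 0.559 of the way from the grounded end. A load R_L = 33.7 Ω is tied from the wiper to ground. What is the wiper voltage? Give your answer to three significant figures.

V_out ≈ 23.4 mV

Lower segment x·R_p = 9.279 Ω; upper segment (1−x)·R_p = 7.321 Ω.
R_L loads the lower segment: effective lower R = 7.276 Ω.
Then V_out = V_CC · 7.276/(7.321 + 7.276) = 23.43 mV.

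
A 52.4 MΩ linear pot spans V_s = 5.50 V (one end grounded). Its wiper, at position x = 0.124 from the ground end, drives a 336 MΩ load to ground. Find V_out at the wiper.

V_out ≈ 0.671 V

Split the track: R_lower = x·R_p = 6.498 MΩ, R_upper = (1−x)·R_p = 45.90 MΩ.
R_L loads the lower segment: effective lower R = 6.374 MΩ.
V_out = 5.50 × 6.374/(45.90 + 6.374) = 0.6706 V.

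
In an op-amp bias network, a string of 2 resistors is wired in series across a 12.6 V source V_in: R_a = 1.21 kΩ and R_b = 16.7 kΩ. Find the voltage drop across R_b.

Total series resistance ΣR = 1.21 + 16.7 = 17.91 kΩ.
V = V_in · R/ΣR = 12.6 × 0.9324 = 11.75 V.

V ≈ 11.7 V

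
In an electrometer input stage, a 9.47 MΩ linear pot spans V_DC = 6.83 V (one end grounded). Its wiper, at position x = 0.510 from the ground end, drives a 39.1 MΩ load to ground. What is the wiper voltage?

The pot divides into 4.640 MΩ above the wiper and 4.830 MΩ below.
Lower segment in parallel with the load: 4.830 ‖ 39.1 = 4.299 MΩ.
Loaded-divider output: V_out = 6.83 × 0.4809 = 3.285 V.

V_out ≈ 3.28 V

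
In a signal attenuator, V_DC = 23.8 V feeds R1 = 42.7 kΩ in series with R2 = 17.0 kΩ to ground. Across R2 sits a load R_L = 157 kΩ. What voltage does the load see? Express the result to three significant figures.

R2 ‖ R_L = (17.0 × 157)/(17.0 + 157) = 15.34 kΩ.
Then V_out = V_DC · R2'/(R1 + R2') = 23.8 × 15.34/58.04 = 6.290 V.

V_out ≈ 6.29 V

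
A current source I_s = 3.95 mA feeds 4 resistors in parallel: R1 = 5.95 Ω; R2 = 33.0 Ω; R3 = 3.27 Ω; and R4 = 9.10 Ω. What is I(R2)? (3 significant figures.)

Conductances: ΣG = 1/5.95 + 1/33.0 + 1/3.27 + 1/9.10 = 0.6141 (1/Ω).
Current divider: I(R2) = I_s · G_k/ΣG = 3.95 × (0.03030/0.6141) = 3.95 × 0.04935 = 0.1949 mA.

I ≈ 0.195 mA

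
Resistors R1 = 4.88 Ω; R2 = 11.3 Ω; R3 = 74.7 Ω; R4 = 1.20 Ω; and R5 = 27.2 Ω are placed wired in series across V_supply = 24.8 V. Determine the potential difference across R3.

V ≈ 15.5 V

Series total: ΣR = 4.88 + 11.3 + 74.7 + 1.20 + 27.2 = 119.3 Ω.
By the voltage-divider rule, V = 24.8 × 74.70/119.3 = 15.53 V.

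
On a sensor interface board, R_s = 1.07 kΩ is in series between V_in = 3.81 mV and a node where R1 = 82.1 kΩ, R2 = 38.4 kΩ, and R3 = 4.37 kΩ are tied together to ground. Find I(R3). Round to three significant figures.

Parallel bank: R_p = 1/(1/82.1 + 1/38.4 + 1/4.37) = 3.745 kΩ.
Node voltage V_A = V_in · R_p/(R_s + R_p) = 3.81 × 0.7778 = 2.963 mV.
I(R3) = V_A / R3 = 2.963/4.37 = 0.6781 µA.

I ≈ 0.678 µA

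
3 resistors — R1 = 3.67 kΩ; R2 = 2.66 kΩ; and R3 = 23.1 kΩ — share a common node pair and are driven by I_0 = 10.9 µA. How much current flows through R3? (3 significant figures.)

Total conductance ΣG = 1/3.67 + 1/2.66 + 1/23.1 = 0.6917 (units of 1/kΩ).
R3 takes the fraction G_k/ΣG = 0.04329/0.6917 = 0.06258, so I = 10.9 × 0.06258 = 0.6822 µA.

I ≈ 0.682 µA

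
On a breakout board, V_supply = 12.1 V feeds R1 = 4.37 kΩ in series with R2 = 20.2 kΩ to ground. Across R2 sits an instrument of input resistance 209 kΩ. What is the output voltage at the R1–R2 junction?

V_out ≈ 9.78 V

The load sits in parallel with R2, giving an effective lower resistance R2' = R2·R_L/(R2+R_L) = 18.42 kΩ.
Now apply the divider: V_out = 12.1 × 0.8082 = 9.780 V.
(Unloaded it would be 9.95 V; the load pulls it down.)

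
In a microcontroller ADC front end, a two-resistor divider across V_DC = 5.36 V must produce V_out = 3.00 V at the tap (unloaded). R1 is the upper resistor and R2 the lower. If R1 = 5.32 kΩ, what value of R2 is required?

R2 ≈ 6.76 kΩ

The divider ratio is R2/(R1+R2) = 3.00/5.36 = 0.5597.
So R2 = R1 · V_out/(V_DC − V_out) = 5.32 × 3.00/(5.36 − 3.00) = 5.32 × 1.271 = 6.763 kΩ.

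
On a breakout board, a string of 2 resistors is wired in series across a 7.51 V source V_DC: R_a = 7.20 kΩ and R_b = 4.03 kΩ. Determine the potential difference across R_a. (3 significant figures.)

ΣR = 7.20 + 4.03 = 11.23 kΩ.
V = V_DC · R/ΣR = 7.51 × 0.6411 = 4.815 V.

V ≈ 4.81 V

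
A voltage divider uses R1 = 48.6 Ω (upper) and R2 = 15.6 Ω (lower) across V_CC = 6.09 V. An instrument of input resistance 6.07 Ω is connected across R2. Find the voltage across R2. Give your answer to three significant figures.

R2 ‖ R_L = (15.6 × 6.07)/(15.6 + 6.07) = 4.370 Ω.
Voltage divider with the loaded lower leg: V_out = 6.09 × 4.370/(48.6 + 4.370) = 6.09 × 0.08249 = 0.5024 V.

V_out ≈ 0.502 V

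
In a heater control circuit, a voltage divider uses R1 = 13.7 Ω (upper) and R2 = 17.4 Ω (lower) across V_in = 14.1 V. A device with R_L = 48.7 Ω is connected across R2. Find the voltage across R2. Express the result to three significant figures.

R2 ‖ R_L = (17.4 × 48.7)/(17.4 + 48.7) = 12.82 Ω.
Then V_out = V_in · R2'/(R1 + R2') = 14.1 × 12.82/26.52 = 6.816 V.

V_out ≈ 6.82 V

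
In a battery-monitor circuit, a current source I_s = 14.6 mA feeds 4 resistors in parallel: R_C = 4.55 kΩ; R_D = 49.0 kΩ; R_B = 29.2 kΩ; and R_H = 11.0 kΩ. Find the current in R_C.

I ≈ 8.78 mA

ΣG = 1/4.55 + 1/49.0 + 1/29.2 + 1/11.0 = 0.3653.
Current divider: I(R_C) = I_s · G_k/ΣG = 14.6 × (0.2198/0.3653) = 14.6 × 0.6016 = 8.783 mA.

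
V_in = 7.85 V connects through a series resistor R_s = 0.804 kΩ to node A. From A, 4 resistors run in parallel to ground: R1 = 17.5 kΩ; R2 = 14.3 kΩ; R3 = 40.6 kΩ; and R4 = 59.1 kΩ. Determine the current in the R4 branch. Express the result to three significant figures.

I ≈ 0.117 mA

Combine the parallel branches: R_p = (1/17.5 + 1/14.3 + 1/40.6 + 1/59.1)⁻¹ = 5.930 kΩ.
V_A by voltage divider: V_A = 7.85 × 5.930/(0.804 + 5.930) = 6.913 V.
Branch current I = V_A/R4 = 6.913/59.1 = 0.1170 mA.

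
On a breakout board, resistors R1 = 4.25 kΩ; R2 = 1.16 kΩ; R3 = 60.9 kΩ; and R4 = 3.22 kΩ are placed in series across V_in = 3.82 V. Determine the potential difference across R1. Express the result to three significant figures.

V ≈ 0.233 V

Total series resistance ΣR = 4.25 + 1.16 + 60.9 + 3.22 = 69.53 kΩ.
Voltage divider: V = V_in · (4.250 / 69.53) = 3.82 × 0.06112 = 0.2335 V.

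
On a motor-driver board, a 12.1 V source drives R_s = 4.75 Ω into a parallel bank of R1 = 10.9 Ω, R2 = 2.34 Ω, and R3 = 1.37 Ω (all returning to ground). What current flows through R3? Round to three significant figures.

I ≈ 1.27 A

Parallel bank: R_p = 1/(1/10.9 + 1/2.34 + 1/1.37) = 0.8006 Ω.
V_A by voltage divider: V_A = 12.1 × 0.8006/(4.75 + 0.8006) = 1.745 V.
Branch current I = V_A/R3 = 1.745/1.37 = 1.274 A.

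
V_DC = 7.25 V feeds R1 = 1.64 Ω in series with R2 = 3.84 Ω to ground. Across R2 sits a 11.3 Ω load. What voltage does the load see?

First combine the lower leg with the load: R2 ‖ R_L = 2.866 Ω.
Now apply the divider: V_out = 7.25 × 0.6360 = 4.611 V.

V_out ≈ 4.61 V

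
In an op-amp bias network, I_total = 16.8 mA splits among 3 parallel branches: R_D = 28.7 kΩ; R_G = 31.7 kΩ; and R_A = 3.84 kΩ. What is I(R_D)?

I ≈ 1.79 mA

Total conductance ΣG = 1/28.7 + 1/31.7 + 1/3.84 = 0.3268 (units of 1/kΩ).
R_D takes the fraction G_k/ΣG = 0.03484/0.3268 = 0.1066, so I = 16.8 × 0.1066 = 1.791 mA.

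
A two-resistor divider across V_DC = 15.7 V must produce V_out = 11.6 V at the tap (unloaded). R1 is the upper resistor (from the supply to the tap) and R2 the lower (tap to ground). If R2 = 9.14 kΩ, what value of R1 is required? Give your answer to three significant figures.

R1 ≈ 3.23 kΩ

The divider ratio is R2/(R1+R2) = 11.6/15.7 = 0.7389.
So R1 = R2 · (V_DC/V_out − 1) = 9.14 × (15.7/11.6 − 1) = 9.14 × 0.3534 = 3.231 kΩ.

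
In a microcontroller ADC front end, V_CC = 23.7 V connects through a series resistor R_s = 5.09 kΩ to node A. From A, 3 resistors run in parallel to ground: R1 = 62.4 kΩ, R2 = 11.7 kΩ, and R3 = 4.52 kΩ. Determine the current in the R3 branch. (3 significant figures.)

Combine the parallel branches: R_p = (1/62.4 + 1/11.7 + 1/4.52)⁻¹ = 3.099 kΩ.
Node voltage V_A = V_CC · R_p/(R_s + R_p) = 23.7 × 0.3784 = 8.968 V.
Branch current I = V_A/R3 = 8.968/4.52 = 1.984 mA.

I ≈ 1.98 mA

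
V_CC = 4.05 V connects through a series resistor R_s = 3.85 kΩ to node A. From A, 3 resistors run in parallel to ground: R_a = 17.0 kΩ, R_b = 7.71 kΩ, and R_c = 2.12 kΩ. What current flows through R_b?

I ≈ 0.148 mA

Parallel bank: R_p = 1/(1/17.0 + 1/7.71 + 1/2.12) = 1.515 kΩ.
Node voltage V_A = V_CC · R_p/(R_s + R_p) = 4.05 × 0.2823 = 1.143 V.
Branch current I = V_A/R_b = 1.143/7.71 = 0.1483 mA.
(Equivalently: I_total = 0.7549 mA, then current-divider fraction G_k/ΣG = 0.1965.)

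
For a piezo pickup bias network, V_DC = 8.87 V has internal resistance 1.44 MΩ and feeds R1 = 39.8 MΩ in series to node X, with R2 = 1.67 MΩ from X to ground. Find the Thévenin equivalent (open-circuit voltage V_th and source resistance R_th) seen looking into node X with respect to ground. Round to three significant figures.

R1' = 1.44 + 39.8 = 41.24 MΩ (source resistance + R1).
Open-circuit (no load on X): V_th = V_DC · R2/(R1' + R2) = 8.87 × 1.67/(41.24 + 1.67) = 0.3452 V.
Looking into X with the source shorted: R_th = R1'·R2/(R1'+R2) = 41.24 × 1.67/42.91 = 1.605 MΩ.

V_th ≈ 0.345 V, R_th ≈ 1.61 MΩ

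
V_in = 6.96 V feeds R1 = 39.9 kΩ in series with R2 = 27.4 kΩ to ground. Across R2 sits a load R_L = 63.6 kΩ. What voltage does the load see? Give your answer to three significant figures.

V_out ≈ 2.26 V

First combine the lower leg with the load: R2 ‖ R_L = 19.15 kΩ.
Then V_out = V_in · R2'/(R1 + R2') = 6.96 × 19.15/59.05 = 2.257 V.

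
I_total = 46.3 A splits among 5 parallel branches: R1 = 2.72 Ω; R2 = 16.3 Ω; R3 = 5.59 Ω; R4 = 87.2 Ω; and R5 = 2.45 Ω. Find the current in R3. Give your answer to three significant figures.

I ≈ 8.06 A

Total conductance ΣG = 1/2.72 + 1/16.3 + 1/5.59 + 1/87.2 + 1/2.45 = 1.028 (units of 1/Ω).
R3 takes the fraction G_k/ΣG = 0.1789/1.028 = 0.1741, so I = 46.3 × 0.1741 = 8.061 A.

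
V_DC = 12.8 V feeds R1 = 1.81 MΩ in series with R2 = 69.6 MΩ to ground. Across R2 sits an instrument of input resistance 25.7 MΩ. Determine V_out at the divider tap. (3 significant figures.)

V_out ≈ 11.7 V

First combine the lower leg with the load: R2 ‖ R_L = 18.77 MΩ.
Now apply the divider: V_out = 12.8 × 0.9120 = 11.67 V.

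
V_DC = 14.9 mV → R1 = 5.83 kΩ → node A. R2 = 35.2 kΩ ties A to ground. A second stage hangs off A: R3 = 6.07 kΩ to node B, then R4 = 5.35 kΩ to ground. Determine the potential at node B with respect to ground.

V_B ≈ 4.16 mV

The second stage (R3 + R4 = 11.42 kΩ) loads node A in parallel with R2.
R2 ‖ (R3+R4) = 8.623 kΩ.
First divider: V_A = V_DC · 8.623/(5.83 + 8.623) = 8.890 mV.
Stage 2 is unloaded, so V_B = V_A · R4/(R3+R4) = 8.890 × 5.35/11.42 = 4.165 mV.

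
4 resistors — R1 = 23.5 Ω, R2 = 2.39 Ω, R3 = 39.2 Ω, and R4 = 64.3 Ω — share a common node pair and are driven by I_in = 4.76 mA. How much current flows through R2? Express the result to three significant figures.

ΣG = 1/23.5 + 1/2.39 + 1/39.2 + 1/64.3 = 0.5020.
R2 takes the fraction G_k/ΣG = 0.4184/0.5020 = 0.8334, so I = 4.76 × 0.8334 = 3.967 mA.

I ≈ 3.97 mA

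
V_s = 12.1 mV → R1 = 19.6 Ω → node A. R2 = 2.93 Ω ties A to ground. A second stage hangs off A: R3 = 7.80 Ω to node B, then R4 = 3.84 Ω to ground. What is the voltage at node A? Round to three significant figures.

V_A ≈ 1.29 mV

Looking into the second stage from A: R3 + R4 = 11.64 Ω appears in parallel with R2.
Effective lower resistance at A: R2 ‖ 11.64 = 2.341 Ω.
V_A = 12.1 × 2.341/(19.6 + 2.341) = 1.291 mV.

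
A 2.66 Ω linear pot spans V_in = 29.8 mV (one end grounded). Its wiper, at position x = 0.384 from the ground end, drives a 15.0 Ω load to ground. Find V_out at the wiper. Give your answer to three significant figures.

Split the track: R_lower = x·R_p = 1.021 Ω, R_upper = (1−x)·R_p = 1.639 Ω.
Lower segment in parallel with the load: 1.021 ‖ 15.0 = 0.9563 Ω.
Loaded-divider output: V_out = 29.8 × 0.3685 = 10.98 mV.

V_out ≈ 11.0 mV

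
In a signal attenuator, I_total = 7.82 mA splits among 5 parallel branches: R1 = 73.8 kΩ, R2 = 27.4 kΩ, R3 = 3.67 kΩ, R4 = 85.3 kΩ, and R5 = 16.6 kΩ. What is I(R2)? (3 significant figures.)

Total conductance ΣG = 1/73.8 + 1/27.4 + 1/3.67 + 1/85.3 + 1/16.6 = 0.3945 (units of 1/kΩ).
Current divider: I(R2) = I_total · G_k/ΣG = 7.82 × (0.03650/0.3945) = 7.82 × 0.09252 = 0.7235 mA.

I ≈ 0.723 mA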